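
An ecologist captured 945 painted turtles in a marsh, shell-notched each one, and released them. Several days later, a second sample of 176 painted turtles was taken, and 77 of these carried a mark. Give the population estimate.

N = 2160

If marked individuals mix randomly, R/C ≈ M/N, giving N ≈ M·C/R.
N = (945 × 176) / 77 = 166320 / 77 = 2160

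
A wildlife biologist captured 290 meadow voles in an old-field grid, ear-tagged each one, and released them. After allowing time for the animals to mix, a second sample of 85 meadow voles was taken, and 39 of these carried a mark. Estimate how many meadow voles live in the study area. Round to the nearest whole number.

If marked individuals mix randomly, R/C ≈ M/N, giving N ≈ M·C/R.
N = (290 × 85) / 39 = 24650 / 39 ≈ 632.1 → 632

N ≈ 632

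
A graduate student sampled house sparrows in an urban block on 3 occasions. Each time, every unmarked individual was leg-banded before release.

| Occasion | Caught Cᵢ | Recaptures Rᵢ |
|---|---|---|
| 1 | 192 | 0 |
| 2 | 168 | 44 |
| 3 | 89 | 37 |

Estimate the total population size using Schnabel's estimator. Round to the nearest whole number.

Marked at large before each occasion: Mᵢ = Σⱼ<ᵢ (Cⱼ − Rⱼ) → M1=0, M2=192, M3=316
Σ MᵢCᵢ = 0·192 + 192·168 + 316·89 = 0 + 32256 + 28124 = 60380
Σ Rᵢ = 0 + 44 + 37 = 81
N̂ = 60380 / 81 ≈ 745.4 → 745

N ≈ 745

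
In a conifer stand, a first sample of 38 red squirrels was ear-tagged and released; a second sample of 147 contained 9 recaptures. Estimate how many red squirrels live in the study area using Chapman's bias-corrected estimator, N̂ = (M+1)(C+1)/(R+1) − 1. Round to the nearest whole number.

N ≈ 576

N̂ = (38+1)(147+1)/(9+1) − 1 = 39·148/10 − 1
= 5772/10 − 1 ≈ 577.2 − 1 ≈ 576.2 → 576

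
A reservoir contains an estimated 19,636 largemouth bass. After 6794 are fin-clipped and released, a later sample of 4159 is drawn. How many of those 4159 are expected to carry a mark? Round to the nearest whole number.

The marked fraction of the population is 6794/19636, so in a sample of 4159 expect C·(M/N) marked.
E[R] = 6794 × 4159 / 19636 = 28256246 / 19636 ≈ 1439.0 → 1439

expected recaptures ≈ 1439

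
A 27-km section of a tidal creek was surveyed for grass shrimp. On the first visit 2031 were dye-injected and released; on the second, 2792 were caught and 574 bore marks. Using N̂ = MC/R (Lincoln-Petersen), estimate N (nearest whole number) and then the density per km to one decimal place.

density ≈ 365.9 grass shrimp per km

N̂ = 2031·2792/574 = 5670552/574 ≈ 9879.0 → 9879
Density = N̂ / area = 9879 / 27 ≈ 365.89 → 365.9 per km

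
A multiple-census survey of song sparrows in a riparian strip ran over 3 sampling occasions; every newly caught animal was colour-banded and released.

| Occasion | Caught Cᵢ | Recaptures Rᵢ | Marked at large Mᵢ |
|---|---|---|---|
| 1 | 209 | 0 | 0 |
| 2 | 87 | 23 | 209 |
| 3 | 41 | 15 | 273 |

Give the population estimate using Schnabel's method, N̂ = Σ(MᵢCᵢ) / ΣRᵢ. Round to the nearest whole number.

N ≈ 773

Σ MᵢCᵢ = 0·209 + 209·87 + 273·41 = 0 + 18183 + 11193 = 29376
Σ Rᵢ = 0 + 23 + 15 = 38
N̂ = 29376 / 38 ≈ 773.1 → 773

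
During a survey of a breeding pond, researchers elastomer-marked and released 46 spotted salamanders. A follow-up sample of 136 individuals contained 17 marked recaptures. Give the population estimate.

N = 368

N = (46 × 136) / 17 = 6256 / 17 = 368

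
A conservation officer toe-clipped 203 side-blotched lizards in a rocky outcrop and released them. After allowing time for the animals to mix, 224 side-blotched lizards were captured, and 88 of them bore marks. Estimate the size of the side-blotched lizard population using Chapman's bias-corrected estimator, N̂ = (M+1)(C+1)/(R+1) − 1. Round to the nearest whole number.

N̂ = (203+1)(224+1)/(88+1) − 1 = 204·225/89 − 1
= 45900/89 − 1 ≈ 515.7 − 1 ≈ 514.7 → 515

N ≈ 515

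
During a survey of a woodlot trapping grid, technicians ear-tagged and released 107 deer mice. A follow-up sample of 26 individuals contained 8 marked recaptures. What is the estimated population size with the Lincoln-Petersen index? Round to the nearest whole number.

If marked individuals mix randomly, R/C ≈ M/N, giving N ≈ M·C/R.
N = (107 × 26) / 8 = 2782 / 8 ≈ 347.8 → 348

N ≈ 348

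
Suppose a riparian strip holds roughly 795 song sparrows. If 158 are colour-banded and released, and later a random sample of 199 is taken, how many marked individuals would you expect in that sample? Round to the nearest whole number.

expected recaptures ≈ 40

Expected recaptures E[R] = M·C / N.
E[R] = 158 × 199 / 795 = 31442 / 795 ≈ 39.5 → 40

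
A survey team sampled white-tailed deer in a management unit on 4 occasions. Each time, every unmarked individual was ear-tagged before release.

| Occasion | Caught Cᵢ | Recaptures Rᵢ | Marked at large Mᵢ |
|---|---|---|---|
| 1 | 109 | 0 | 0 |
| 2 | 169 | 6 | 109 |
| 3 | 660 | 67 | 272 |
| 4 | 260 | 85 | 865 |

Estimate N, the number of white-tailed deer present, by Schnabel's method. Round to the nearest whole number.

Σ MᵢCᵢ = 0·109 + 109·169 + 272·660 + 865·260 = 0 + 18421 + 179520 + 224900 = 422841
Σ Rᵢ = 0 + 6 + 67 + 85 = 158
N̂ = 422841 / 158 ≈ 2676.2 → 2676

N ≈ 2676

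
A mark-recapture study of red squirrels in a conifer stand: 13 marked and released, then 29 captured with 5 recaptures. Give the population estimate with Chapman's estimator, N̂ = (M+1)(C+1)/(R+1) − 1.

N̂ = (13+1)(29+1)/(5+1) − 1 = 14·30/6 − 1
= 420/6 − 1 = 70 − 1 = 69

N = 69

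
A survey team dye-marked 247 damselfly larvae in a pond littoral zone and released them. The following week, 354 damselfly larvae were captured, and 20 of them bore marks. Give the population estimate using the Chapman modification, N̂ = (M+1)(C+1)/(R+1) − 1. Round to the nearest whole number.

N ≈ 4191

N̂ = (247+1)(354+1)/(20+1) − 1 = 248·355/21 − 1
= 88040/21 − 1 ≈ 4192.4 − 1 ≈ 4191.4 → 4191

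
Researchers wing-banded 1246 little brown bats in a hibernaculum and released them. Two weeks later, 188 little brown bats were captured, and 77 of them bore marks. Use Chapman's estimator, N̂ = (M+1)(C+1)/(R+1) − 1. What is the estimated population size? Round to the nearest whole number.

N ≈ 3021

N̂ = (1246+1)(188+1)/(77+1) − 1 = 1247·189/78 − 1
= 235683/78 − 1 ≈ 3021.6 − 1 ≈ 3020.6 → 3021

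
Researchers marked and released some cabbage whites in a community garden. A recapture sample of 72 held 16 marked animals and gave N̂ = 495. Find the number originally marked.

From N = M·C/R: M = N·R / C = 495·16 / 72 = 7920 / 72 = 110.

M = 110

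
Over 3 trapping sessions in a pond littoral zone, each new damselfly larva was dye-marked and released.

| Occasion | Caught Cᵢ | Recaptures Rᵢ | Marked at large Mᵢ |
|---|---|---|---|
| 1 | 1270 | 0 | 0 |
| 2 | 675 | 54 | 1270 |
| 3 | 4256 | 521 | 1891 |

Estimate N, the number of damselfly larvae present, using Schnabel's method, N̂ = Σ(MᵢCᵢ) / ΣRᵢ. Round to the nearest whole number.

Σ MᵢCᵢ = 0·1270 + 1270·675 + 1891·4256 = 0 + 857250 + 8048096 = 8905346
Σ Rᵢ = 0 + 54 + 521 = 575
N̂ = 8905346 / 575 ≈ 15487.6 → 15488

N ≈ 15,488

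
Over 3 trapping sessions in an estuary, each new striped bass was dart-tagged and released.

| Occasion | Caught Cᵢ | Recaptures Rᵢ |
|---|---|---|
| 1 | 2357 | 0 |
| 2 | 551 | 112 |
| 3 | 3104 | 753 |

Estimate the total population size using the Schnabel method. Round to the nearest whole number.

N ≈ 11,535

Marked at large before each occasion: Mᵢ = Σⱼ<ᵢ (Cⱼ − Rⱼ) → M1=0, M2=2357, M3=2796
Σ MᵢCᵢ = 0·2357 + 2357·551 + 2796·3104 = 0 + 1298707 + 8678784 = 9977491
Σ Rᵢ = 0 + 112 + 753 = 865
N̂ = 9977491 / 865 ≈ 11534.7 → 11535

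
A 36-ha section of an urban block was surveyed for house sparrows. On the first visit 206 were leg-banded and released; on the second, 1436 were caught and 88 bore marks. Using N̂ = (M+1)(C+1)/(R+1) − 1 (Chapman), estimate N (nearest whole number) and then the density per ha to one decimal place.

N̂ = 207·1437/89 − 1 = 297459/89 − 1 ≈ 3341.2 → 3341
Density = N̂ / area = 3341 / 36 ≈ 92.81 → 92.8 per ha

density ≈ 92.8 house sparrows per ha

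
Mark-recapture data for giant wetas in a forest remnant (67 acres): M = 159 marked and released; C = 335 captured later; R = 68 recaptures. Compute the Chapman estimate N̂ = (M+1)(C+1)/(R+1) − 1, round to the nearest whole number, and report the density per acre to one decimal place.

N̂ = 160·336/69 − 1 = 53760/69 − 1 ≈ 778.1 → 778
Density = N̂ / area = 778 / 67 ≈ 11.61 → 11.6 per acre

density ≈ 11.6 giant wetas per acre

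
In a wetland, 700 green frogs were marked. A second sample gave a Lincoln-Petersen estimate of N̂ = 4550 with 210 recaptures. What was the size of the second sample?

From N = M·C/R: C = N·R / M = 4550·210 / 700 = 955500 / 700 = 1365.

C = 1365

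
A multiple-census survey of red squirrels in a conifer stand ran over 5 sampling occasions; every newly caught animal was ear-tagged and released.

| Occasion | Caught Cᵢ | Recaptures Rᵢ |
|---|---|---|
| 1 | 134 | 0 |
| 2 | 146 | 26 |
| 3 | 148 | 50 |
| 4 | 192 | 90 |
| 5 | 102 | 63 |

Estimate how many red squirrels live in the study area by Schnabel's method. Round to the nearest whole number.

N ≈ 747

Marked at large before each occasion: Mᵢ = Σⱼ<ᵢ (Cⱼ − Rⱼ) → M1=0, M2=134, M3=254, M4=352, M5=454
Σ MᵢCᵢ = 0·134 + 134·146 + 254·148 + 352·192 + 454·102 = 0 + 19564 + 37592 + 67584 + 46308 = 171048
Σ Rᵢ = 0 + 26 + 50 + 90 + 63 = 229
N̂ = 171048 / 229 ≈ 746.9 → 747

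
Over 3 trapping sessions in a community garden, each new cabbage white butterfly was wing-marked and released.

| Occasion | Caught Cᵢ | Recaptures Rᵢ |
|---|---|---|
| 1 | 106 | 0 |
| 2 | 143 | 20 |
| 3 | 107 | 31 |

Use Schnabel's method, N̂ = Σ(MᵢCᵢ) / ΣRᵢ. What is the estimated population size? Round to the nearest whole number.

N ≈ 778

Marked at large before each occasion: Mᵢ = Σⱼ<ᵢ (Cⱼ − Rⱼ) → M1=0, M2=106, M3=229
Σ MᵢCᵢ = 0·106 + 106·143 + 229·107 = 0 + 15158 + 24503 = 39661
Σ Rᵢ = 0 + 20 + 31 = 51
N̂ = 39661 / 51 ≈ 777.7 → 778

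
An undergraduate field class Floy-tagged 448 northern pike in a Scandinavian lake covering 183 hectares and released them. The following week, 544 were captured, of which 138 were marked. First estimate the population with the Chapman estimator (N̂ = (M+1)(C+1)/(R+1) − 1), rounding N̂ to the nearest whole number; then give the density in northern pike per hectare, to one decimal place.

N̂ = 449·545/139 − 1 = 244705/139 − 1 ≈ 1759.47 → 1759
Density = N̂ / area = 1759 / 183 ≈ 9.61 → 9.6 per hectare

density ≈ 9.6 northern pike per hectare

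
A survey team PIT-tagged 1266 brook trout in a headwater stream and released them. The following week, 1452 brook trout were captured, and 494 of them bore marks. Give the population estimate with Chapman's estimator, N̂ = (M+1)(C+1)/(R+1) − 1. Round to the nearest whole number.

N̂ = (1266+1)(1452+1)/(494+1) − 1 = 1267·1453/495 − 1
= 1840951/495 − 1 ≈ 3719.1 − 1 ≈ 3718.1 → 3718

N ≈ 3718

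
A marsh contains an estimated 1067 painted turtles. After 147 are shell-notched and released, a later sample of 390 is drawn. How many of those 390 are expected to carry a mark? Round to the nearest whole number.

Expected recaptures E[R] = M·C / N.
E[R] = 147 × 390 / 1067 = 57330 / 1067 ≈ 53.7 → 54

expected recaptures ≈ 54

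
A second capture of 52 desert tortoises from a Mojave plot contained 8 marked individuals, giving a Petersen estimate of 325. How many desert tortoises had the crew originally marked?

From N = M·C/R: M = N·R / C = 325·8 / 52 = 2600 / 52 = 50.

M = 50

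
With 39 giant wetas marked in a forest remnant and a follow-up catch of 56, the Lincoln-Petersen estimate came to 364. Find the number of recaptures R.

From N = M·C/R: R = M·C / N = 39·56 / 364 = 2184 / 364 = 6.

R = 6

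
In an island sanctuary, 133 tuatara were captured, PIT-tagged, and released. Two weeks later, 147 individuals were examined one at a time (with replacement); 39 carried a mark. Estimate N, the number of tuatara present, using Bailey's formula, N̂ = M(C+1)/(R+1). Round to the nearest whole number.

N̂ = 133·(147+1)/(39+1) = 133·148/40 = 19684/40 ≈ 492.1 → 492

N ≈ 492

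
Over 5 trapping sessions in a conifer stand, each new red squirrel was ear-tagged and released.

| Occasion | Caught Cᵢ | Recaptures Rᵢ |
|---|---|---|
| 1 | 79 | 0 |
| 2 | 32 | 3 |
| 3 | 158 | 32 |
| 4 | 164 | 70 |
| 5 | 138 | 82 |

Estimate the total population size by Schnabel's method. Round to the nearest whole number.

N ≈ 552

Marked at large before each occasion: Mᵢ = Σⱼ<ᵢ (Cⱼ − Rⱼ) → M1=0, M2=79, M3=108, M4=234, M5=328
Σ MᵢCᵢ = 0·79 + 79·32 + 108·158 + 234·164 + 328·138 = 0 + 2528 + 17064 + 38376 + 45264 = 103232
Σ Rᵢ = 0 + 3 + 32 + 70 + 82 = 187
N̂ = 103232 / 187 ≈ 552.0 → 552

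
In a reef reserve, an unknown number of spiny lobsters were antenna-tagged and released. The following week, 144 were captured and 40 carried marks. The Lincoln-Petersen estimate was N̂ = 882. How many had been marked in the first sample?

From N = M·C/R: M = N·R / C = 882·40 / 144 = 35280 / 144 = 245.

M = 245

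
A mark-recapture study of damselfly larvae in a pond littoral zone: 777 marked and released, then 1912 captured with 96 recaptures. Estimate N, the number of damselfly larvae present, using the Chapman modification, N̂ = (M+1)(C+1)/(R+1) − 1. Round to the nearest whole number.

N ≈ 15,342

N̂ = (777+1)(1912+1)/(96+1) − 1 = 778·1913/97 − 1
= 1488314/97 − 1 ≈ 15343.4 − 1 ≈ 15342.4 → 15342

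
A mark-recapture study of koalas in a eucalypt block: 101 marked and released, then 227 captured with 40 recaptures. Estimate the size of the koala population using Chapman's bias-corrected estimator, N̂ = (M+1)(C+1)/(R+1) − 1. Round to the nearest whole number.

N̂ = (101+1)(227+1)/(40+1) − 1 = 102·228/41 − 1
= 23256/41 − 1 ≈ 567.2 − 1 ≈ 566.2 → 566

N ≈ 566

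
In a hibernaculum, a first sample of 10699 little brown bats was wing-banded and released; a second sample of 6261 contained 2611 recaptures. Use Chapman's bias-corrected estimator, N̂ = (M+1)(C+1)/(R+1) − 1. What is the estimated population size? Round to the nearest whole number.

N̂ = (10699+1)(6261+1)/(2611+1) − 1 = 10700·6262/2612 − 1
= 67003400/2612 − 1 ≈ 25652.1 − 1 ≈ 25651.1 → 25651

N ≈ 25,651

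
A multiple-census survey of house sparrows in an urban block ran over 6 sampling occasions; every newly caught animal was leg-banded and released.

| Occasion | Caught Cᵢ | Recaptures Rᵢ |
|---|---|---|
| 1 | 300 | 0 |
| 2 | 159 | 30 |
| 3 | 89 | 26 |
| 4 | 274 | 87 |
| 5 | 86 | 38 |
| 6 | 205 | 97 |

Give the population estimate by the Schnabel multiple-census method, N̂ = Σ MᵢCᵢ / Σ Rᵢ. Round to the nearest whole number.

Marked at large before each occasion: Mᵢ = Σⱼ<ᵢ (Cⱼ − Rⱼ) → M1=0, M2=300, M3=429, M4=492, M5=679, M6=727
Σ MᵢCᵢ = 0·300 + 300·159 + 429·89 + 492·274 + 679·86 + 727·205 = 0 + 47700 + 38181 + 134808 + 58394 + 149035 = 428118
Σ Rᵢ = 0 + 30 + 26 + 87 + 38 + 97 = 278
N̂ = 428118 / 278 ≈ 1540.0 → 1540

N ≈ 1540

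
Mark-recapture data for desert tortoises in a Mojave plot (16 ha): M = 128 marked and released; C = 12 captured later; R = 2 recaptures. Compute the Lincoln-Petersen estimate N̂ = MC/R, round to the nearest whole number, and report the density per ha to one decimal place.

N̂ = 128·12/2 = 1536/2 = 768
Density = N̂ / area = 768 / 16 = 48.0 per ha

density ≈ 48.0 desert tortoises per ha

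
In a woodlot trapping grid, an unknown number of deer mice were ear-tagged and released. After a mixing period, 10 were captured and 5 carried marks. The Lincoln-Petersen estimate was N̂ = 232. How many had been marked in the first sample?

M = 116

From N = M·C/R: M = N·R / C = 232·5 / 10 = 1160 / 10 = 116.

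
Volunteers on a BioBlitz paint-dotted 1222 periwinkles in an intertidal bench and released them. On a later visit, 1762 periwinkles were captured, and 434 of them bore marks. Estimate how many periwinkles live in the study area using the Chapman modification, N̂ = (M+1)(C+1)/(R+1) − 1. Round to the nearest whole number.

N̂ = (1222+1)(1762+1)/(434+1) − 1 = 1223·1763/435 − 1
= 2156149/435 − 1 ≈ 4956.7 − 1 ≈ 4955.7 → 4956

N ≈ 4956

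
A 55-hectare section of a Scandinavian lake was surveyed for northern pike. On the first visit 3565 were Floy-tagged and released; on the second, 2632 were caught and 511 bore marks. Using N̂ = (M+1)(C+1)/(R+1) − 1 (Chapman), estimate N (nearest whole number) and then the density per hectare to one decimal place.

density ≈ 333.4 northern pike per hectare

N̂ = 3566·2633/512 − 1 = 9389278/512 − 1 ≈ 18337.4 → 18337
Density = N̂ / area = 18337 / 55 ≈ 333.40 → 333.4 per hectare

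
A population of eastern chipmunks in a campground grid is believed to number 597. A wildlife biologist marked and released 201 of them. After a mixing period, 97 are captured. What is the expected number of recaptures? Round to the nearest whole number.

expected recaptures ≈ 33

Expected recaptures E[R] = M·C / N.
E[R] = 201 × 97 / 597 = 19497 / 597 ≈ 32.7 → 33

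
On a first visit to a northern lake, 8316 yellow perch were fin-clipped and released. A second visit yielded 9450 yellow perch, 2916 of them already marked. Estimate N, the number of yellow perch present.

N = 26,950

N = (8316 × 9450) / 2916 = 78586200 / 2916 = 26950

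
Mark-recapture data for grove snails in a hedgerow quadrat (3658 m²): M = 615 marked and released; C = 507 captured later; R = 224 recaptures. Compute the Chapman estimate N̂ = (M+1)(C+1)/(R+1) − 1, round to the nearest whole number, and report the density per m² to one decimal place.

density ≈ 0.4 grove snails per m²

N̂ = 616·508/225 − 1 = 312928/225 − 1 ≈ 1389.8 → 1390
Density = N̂ / area = 1390 / 3658 ≈ 0.38 → 0.4 per m²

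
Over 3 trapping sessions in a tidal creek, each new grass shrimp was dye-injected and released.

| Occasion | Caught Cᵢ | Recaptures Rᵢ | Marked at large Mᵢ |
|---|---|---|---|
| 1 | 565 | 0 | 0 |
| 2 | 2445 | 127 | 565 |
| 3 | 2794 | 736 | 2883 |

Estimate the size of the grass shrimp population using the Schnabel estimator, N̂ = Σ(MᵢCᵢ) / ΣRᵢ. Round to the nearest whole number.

Σ MᵢCᵢ = 0·565 + 565·2445 + 2883·2794 = 0 + 1381425 + 8055102 = 9436527
Σ Rᵢ = 0 + 127 + 736 = 863
N̂ = 9436527 / 863 ≈ 10934.6 → 10935

N ≈ 10,935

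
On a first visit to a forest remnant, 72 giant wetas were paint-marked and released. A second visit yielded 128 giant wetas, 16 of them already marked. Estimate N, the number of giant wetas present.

N = 576

N = (72 × 128) / 16 = 9216 / 16 = 576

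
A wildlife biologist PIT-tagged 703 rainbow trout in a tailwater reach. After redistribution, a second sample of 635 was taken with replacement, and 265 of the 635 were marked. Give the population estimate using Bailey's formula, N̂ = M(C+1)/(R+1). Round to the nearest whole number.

N ≈ 1681

N̂ = 703·(635+1)/(265+1) = 703·636/266 = 447108/266 ≈ 1680.9 → 1681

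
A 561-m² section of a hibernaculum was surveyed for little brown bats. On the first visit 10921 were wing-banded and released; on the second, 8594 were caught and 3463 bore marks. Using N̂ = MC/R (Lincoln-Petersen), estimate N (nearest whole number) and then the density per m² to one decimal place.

density ≈ 48.3 little brown bats per m²

N̂ = 10921·8594/3463 = 93855074/3463 ≈ 27102.2 → 27102
Density = N̂ / area = 27102 / 561 ≈ 48.31 → 48.3 per m²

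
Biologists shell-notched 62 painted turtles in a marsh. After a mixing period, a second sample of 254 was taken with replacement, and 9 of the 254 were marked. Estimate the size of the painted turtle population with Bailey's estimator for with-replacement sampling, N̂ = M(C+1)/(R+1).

N̂ = 62·(254+1)/(9+1) = 62·255/10 = 15810/10 = 1581

N = 1581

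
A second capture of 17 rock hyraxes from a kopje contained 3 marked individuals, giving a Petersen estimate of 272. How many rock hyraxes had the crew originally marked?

From N = M·C/R: M = N·R / C = 272·3 / 17 = 816 / 17 = 48.

M = 48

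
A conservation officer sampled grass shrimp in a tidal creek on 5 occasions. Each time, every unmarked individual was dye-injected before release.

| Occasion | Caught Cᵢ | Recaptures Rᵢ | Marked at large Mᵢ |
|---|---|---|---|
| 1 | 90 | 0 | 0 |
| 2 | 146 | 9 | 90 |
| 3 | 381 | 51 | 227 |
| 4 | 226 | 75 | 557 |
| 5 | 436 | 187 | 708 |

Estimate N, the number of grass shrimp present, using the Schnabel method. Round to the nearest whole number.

Σ MᵢCᵢ = 0·90 + 90·146 + 227·381 + 557·226 + 708·436 = 0 + 13140 + 86487 + 125882 + 308688 = 534197
Σ Rᵢ = 0 + 9 + 51 + 75 + 187 = 322
N̂ = 534197 / 322 ≈ 1659.0 → 1659

N ≈ 1659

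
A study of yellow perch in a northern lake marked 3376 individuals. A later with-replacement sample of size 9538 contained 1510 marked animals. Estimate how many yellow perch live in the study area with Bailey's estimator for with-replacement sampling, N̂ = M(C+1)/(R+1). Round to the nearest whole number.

N ≈ 21,313

N̂ = 3376·(9538+1)/(1510+1) = 3376·9539/1511 = 32203664/1511 ≈ 21312.8 → 21313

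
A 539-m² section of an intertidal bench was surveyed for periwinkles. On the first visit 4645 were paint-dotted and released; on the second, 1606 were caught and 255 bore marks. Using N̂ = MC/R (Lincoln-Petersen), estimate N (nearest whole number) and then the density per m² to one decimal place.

density ≈ 54.3 periwinkles per m²

N̂ = 4645·1606/255 = 7459870/255 ≈ 29254.4 → 29254
Density = N̂ / area = 29254 / 539 ≈ 54.27 → 54.3 per m²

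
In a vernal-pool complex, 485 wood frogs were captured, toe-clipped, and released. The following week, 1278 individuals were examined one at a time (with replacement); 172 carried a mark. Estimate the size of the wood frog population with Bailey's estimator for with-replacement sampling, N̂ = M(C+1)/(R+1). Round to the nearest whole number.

N̂ = 485·(1278+1)/(172+1) = 485·1279/173 = 620315/173 ≈ 3585.6 → 3586

N ≈ 3586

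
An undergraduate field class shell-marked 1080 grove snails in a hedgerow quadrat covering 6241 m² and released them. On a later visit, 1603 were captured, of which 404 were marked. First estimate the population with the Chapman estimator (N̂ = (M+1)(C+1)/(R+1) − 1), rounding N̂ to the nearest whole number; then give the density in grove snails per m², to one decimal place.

density ≈ 0.7 grove snails per m²

N̂ = 1081·1604/405 − 1 = 1733924/405 − 1 ≈ 4280.3 → 4280
Density = N̂ / area = 4280 / 6241 ≈ 0.69 → 0.7 per m²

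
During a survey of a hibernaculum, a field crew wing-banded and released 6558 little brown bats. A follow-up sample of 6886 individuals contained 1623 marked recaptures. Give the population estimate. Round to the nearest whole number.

N ≈ 27,824

The marked fraction in the recapture sample should equal the marked fraction in the population: 1623/6886 = 6558/N.
N = (6558 × 6886) / 1623 = 45158388 / 1623 ≈ 27824.0 → 27824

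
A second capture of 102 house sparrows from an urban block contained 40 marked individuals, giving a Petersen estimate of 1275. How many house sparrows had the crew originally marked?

From N = M·C/R: M = N·R / C = 1275·40 / 102 = 51000 / 102 = 500.

M = 500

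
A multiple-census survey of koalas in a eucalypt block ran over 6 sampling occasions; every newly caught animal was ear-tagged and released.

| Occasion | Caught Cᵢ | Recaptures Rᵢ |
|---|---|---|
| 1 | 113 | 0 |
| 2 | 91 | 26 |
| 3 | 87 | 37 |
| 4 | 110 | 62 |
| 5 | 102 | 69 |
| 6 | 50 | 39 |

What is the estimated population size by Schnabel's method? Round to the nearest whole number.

N ≈ 405

Marked at large before each occasion: Mᵢ = Σⱼ<ᵢ (Cⱼ − Rⱼ) → M1=0, M2=113, M3=178, M4=228, M5=276, M6=309
Σ MᵢCᵢ = 0·113 + 113·91 + 178·87 + 228·110 + 276·102 + 309·50 = 0 + 10283 + 15486 + 25080 + 28152 + 15450 = 94451
Σ Rᵢ = 0 + 26 + 37 + 62 + 69 + 39 = 233
N̂ = 94451 / 233 ≈ 405.4 → 405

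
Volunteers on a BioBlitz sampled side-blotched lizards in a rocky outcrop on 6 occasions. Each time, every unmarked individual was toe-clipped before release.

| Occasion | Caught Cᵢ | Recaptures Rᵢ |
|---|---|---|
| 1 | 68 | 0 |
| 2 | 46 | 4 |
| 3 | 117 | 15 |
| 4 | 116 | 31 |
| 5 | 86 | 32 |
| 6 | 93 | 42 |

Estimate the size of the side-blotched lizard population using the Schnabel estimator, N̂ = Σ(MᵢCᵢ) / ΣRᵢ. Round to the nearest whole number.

N ≈ 797

Marked at large before each occasion: Mᵢ = Σⱼ<ᵢ (Cⱼ − Rⱼ) → M1=0, M2=68, M3=110, M4=212, M5=297, M6=351
Σ MᵢCᵢ = 0·68 + 68·46 + 110·117 + 212·116 + 297·86 + 351·93 = 0 + 3128 + 12870 + 24592 + 25542 + 32643 = 98775
Σ Rᵢ = 0 + 4 + 15 + 31 + 32 + 42 = 124
N̂ = 98775 / 124 ≈ 796.6 → 797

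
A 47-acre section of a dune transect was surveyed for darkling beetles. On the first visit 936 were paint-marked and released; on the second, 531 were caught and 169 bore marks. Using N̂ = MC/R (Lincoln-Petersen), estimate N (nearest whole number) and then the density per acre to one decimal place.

density ≈ 62.6 darkling beetles per acre

N̂ = 936·531/169 = 497016/169 ≈ 2940.9 → 2941
Density = N̂ / area = 2941 / 47 ≈ 62.57 → 62.6 per acre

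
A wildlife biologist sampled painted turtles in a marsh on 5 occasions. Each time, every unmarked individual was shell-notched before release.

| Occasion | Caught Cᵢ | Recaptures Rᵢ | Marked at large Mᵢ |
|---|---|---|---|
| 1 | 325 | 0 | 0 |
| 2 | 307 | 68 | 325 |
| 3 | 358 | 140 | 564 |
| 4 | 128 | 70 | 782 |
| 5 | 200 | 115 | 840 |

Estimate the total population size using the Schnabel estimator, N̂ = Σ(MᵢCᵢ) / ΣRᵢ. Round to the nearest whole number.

N ≈ 1450

Σ MᵢCᵢ = 0·325 + 325·307 + 564·358 + 782·128 + 840·200 = 0 + 99775 + 201912 + 100096 + 168000 = 569783
Σ Rᵢ = 0 + 68 + 140 + 70 + 115 = 393
N̂ = 569783 / 393 ≈ 1449.8 → 1450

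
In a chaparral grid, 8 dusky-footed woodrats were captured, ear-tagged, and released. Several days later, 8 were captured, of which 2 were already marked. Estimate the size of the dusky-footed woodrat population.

N = (8 × 8) / 2 = 64 / 2 = 32

N = 32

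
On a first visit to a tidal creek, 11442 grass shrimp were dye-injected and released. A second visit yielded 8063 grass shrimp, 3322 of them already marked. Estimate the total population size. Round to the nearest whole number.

Lincoln-Petersen assumes M/N = R/C, so N = M·C / R.
N = (11442 × 8063) / 3322 = 92256846 / 3322 ≈ 27771.48 → 27771

N ≈ 27,771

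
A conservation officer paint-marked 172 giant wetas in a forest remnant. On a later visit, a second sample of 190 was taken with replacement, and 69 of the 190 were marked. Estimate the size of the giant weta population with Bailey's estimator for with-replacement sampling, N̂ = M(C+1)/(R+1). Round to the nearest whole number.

N ≈ 469

N̂ = 172·(190+1)/(69+1) = 172·191/70 = 32852/70 ≈ 469.3 → 469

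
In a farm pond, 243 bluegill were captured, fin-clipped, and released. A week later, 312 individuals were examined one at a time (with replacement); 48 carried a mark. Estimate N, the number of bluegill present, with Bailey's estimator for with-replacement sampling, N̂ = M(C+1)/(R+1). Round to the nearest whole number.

N̂ = 243·(312+1)/(48+1) = 243·313/49 = 76059/49 ≈ 1552.2 → 1552

N ≈ 1552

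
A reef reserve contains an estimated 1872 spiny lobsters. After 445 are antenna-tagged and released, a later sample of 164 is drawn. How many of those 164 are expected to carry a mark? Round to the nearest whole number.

expected recaptures ≈ 39

The marked fraction of the population is 445/1872, so in a sample of 164 expect C·(M/N) marked.
E[R] = 445 × 164 / 1872 = 72980 / 1872 ≈ 39.0 → 39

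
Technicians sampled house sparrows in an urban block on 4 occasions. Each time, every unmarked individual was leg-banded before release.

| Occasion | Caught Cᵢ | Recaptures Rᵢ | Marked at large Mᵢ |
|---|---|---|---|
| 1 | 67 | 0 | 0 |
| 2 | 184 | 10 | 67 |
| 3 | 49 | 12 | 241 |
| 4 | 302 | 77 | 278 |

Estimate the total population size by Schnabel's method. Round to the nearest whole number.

N ≈ 1092

Σ MᵢCᵢ = 0·67 + 67·184 + 241·49 + 278·302 = 0 + 12328 + 11809 + 83956 = 108093
Σ Rᵢ = 0 + 10 + 12 + 77 = 99
N̂ = 108093 / 99 ≈ 1091.8 → 1092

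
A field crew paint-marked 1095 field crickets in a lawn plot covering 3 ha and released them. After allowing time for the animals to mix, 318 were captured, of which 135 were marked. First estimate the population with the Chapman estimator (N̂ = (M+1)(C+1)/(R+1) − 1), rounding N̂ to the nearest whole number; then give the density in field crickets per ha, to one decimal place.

N̂ = 1096·319/136 − 1 = 349624/136 − 1 ≈ 2569.8 → 2570
Density = N̂ / area = 2570 / 3 ≈ 856.67 → 856.7 per ha

density ≈ 856.7 field crickets per ha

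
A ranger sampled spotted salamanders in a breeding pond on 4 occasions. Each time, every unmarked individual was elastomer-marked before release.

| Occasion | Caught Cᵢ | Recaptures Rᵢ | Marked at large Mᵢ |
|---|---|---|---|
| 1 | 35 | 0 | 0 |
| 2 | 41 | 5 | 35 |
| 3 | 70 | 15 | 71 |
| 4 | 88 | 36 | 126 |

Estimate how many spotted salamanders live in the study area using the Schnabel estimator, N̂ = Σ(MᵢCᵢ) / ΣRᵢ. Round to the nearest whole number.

Σ MᵢCᵢ = 0·35 + 35·41 + 71·70 + 126·88 = 0 + 1435 + 4970 + 11088 = 17493
Σ Rᵢ = 0 + 5 + 15 + 36 = 56
N̂ = 17493 / 56 ≈ 312.4 → 312

N ≈ 312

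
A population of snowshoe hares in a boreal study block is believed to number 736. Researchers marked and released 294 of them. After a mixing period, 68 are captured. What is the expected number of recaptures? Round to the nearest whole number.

expected recaptures ≈ 27

Expected recaptures E[R] = M·C / N.
E[R] = 294 × 68 / 736 = 19992 / 736 ≈ 27.2 → 27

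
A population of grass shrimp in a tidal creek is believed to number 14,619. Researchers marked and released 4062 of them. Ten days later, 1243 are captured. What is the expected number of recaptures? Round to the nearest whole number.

expected recaptures ≈ 345

The marked fraction of the population is 4062/14619, so in a sample of 1243 expect C·(M/N) marked.
E[R] = 4062 × 1243 / 14619 = 5049066 / 14619 ≈ 345.4 → 345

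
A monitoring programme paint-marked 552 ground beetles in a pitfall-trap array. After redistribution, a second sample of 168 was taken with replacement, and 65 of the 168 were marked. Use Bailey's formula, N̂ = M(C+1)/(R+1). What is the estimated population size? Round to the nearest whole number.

N ≈ 1413

N̂ = 552·(168+1)/(65+1) = 552·169/66 = 93288/66 ≈ 1413.45 → 1413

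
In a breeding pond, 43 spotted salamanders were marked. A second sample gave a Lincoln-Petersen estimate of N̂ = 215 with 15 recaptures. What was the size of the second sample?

C = 75

From N = M·C/R: C = N·R / M = 215·15 / 43 = 3225 / 43 = 75.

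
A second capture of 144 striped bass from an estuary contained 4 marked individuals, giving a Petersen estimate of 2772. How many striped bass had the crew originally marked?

M = 77

From N = M·C/R: M = N·R / C = 2772·4 / 144 = 11088 / 144 = 77.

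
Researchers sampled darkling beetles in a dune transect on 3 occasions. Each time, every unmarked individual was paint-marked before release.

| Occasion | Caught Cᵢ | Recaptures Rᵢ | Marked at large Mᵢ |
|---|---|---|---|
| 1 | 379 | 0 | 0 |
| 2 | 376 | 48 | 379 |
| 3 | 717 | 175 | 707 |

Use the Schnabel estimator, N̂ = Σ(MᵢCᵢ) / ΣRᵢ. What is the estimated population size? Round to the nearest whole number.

N ≈ 2912

Σ MᵢCᵢ = 0·379 + 379·376 + 707·717 = 0 + 142504 + 506919 = 649423
Σ Rᵢ = 0 + 48 + 175 = 223
N̂ = 649423 / 223 ≈ 2912.2 → 2912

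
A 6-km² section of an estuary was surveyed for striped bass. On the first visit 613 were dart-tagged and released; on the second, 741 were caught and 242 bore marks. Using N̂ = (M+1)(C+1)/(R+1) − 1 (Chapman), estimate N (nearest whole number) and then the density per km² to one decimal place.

N̂ = 614·742/243 − 1 = 455588/243 − 1 ≈ 1873.8 → 1874
Density = N̂ / area = 1874 / 6 ≈ 312.33 → 312.3 per km²

density ≈ 312.3 striped bass per km²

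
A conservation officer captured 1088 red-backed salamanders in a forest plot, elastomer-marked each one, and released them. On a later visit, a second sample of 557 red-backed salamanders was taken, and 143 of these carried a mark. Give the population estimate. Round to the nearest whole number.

The marked fraction in the recapture sample should equal the marked fraction in the population: 143/557 = 1088/N.
N = (1088 × 557) / 143 = 606016 / 143 ≈ 4237.9 → 4238

N ≈ 4238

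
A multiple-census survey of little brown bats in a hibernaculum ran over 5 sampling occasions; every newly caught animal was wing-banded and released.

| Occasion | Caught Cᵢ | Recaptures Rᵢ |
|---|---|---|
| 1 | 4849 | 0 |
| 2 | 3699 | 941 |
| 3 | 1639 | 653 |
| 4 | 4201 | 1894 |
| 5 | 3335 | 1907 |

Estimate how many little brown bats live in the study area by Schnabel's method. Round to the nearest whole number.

Marked at large before each occasion: Mᵢ = Σⱼ<ᵢ (Cⱼ − Rⱼ) → M1=0, M2=4849, M3=7607, M4=8593, M5=10900
Σ MᵢCᵢ = 0·4849 + 4849·3699 + 7607·1639 + 8593·4201 + 10900·3335 = 0 + 17936451 + 12467873 + 36099193 + 36351500 = 102855017
Σ Rᵢ = 0 + 941 + 653 + 1894 + 1907 = 5395
N̂ = 102855017 / 5395 ≈ 19064.9 → 19065

N ≈ 19,065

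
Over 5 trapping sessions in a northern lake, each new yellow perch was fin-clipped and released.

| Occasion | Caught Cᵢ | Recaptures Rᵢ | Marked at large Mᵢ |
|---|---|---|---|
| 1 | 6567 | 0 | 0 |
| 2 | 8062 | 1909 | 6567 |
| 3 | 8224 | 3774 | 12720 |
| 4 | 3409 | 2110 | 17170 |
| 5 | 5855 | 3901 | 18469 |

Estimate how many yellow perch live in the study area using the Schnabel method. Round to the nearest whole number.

N ≈ 27,725

Σ MᵢCᵢ = 0·6567 + 6567·8062 + 12720·8224 + 17170·3409 + 18469·5855 = 0 + 52943154 + 104609280 + 58532530 + 108135995 = 324220959
Σ Rᵢ = 0 + 1909 + 3774 + 2110 + 3901 = 11694
N̂ = 324220959 / 11694 ≈ 27725.4 → 27725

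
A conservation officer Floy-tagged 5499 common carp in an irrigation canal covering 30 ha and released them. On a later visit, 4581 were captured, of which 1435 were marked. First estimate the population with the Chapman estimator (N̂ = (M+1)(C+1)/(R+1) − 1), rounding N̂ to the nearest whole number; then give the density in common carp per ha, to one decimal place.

N̂ = 5500·4582/1436 − 1 = 25201000/1436 − 1 ≈ 17548.4 → 17548
Density = N̂ / area = 17548 / 30 ≈ 584.93 → 584.9 per ha

density ≈ 584.9 common carp per ha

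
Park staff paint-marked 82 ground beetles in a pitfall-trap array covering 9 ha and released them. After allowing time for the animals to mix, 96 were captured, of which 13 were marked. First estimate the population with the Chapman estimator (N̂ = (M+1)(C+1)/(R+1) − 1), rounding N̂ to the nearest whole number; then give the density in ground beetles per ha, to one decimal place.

density ≈ 63.8 ground beetles per ha

N̂ = 83·97/14 − 1 = 8051/14 − 1 ≈ 574.1 → 574
Density = N̂ / area = 574 / 9 ≈ 63.78 → 63.8 per ha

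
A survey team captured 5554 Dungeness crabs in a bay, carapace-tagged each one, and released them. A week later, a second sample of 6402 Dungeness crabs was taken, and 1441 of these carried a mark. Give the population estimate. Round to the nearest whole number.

N ≈ 24,675

The marked fraction in the recapture sample should equal the marked fraction in the population: 1441/6402 = 5554/N.
N = (5554 × 6402) / 1441 = 35556708 / 1441 ≈ 24675.0 → 24675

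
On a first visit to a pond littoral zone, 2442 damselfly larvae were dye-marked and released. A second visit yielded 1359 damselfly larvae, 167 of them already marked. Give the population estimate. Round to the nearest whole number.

N ≈ 19,872

Lincoln-Petersen assumes M/N = R/C, so N = M·C / R.
N = (2442 × 1359) / 167 = 3318678 / 167 ≈ 19872.3 → 19872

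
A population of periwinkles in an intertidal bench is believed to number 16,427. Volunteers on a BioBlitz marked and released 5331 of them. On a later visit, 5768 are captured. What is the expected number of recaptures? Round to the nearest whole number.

The marked fraction of the population is 5331/16427, so in a sample of 5768 expect C·(M/N) marked.
E[R] = 5331 × 5768 / 16427 = 30749208 / 16427 ≈ 1871.9 → 1872

expected recaptures ≈ 1872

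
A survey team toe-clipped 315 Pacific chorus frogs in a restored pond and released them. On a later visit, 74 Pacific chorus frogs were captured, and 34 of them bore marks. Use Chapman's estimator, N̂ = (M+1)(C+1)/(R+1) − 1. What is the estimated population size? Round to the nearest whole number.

N ≈ 676

N̂ = (315+1)(74+1)/(34+1) − 1 = 316·75/35 − 1
= 23700/35 − 1 ≈ 677.1 − 1 ≈ 676.1 → 676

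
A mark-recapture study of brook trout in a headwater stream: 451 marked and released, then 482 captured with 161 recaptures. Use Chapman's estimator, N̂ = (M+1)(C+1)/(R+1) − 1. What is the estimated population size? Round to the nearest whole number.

N̂ = (451+1)(482+1)/(161+1) − 1 = 452·483/162 − 1
= 218316/162 − 1 ≈ 1347.6 − 1 ≈ 1346.6 → 1347

N ≈ 1347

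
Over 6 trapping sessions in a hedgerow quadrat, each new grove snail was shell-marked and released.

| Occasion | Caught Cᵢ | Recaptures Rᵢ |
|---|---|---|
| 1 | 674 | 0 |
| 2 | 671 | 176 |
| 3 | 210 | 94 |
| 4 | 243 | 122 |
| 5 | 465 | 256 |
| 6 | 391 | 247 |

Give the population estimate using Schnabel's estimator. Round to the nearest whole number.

N ≈ 2565

Marked at large before each occasion: Mᵢ = Σⱼ<ᵢ (Cⱼ − Rⱼ) → M1=0, M2=674, M3=1169, M4=1285, M5=1406, M6=1615
Σ MᵢCᵢ = 0·674 + 674·671 + 1169·210 + 1285·243 + 1406·465 + 1615·391 = 0 + 452254 + 245490 + 312255 + 653790 + 631465 = 2295254
Σ Rᵢ = 0 + 176 + 94 + 122 + 256 + 247 = 895
N̂ = 2295254 / 895 ≈ 2564.5 → 2565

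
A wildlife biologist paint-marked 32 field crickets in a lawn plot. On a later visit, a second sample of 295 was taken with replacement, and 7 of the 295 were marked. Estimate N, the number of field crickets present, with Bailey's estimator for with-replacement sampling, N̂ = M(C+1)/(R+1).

N = 1184

N̂ = 32·(295+1)/(7+1) = 32·296/8 = 9472/8 = 1184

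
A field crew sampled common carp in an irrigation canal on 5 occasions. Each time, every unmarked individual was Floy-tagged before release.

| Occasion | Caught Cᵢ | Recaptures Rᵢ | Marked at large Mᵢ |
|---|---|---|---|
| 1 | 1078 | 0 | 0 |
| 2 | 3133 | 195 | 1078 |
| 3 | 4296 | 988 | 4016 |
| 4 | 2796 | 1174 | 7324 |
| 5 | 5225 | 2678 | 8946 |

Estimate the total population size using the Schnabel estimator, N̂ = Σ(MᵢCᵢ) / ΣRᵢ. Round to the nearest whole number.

N ≈ 17,448

Σ MᵢCᵢ = 0·1078 + 1078·3133 + 4016·4296 + 7324·2796 + 8946·5225 = 0 + 3377374 + 17252736 + 20477904 + 46742850 = 87850864
Σ Rᵢ = 0 + 195 + 988 + 1174 + 2678 = 5035
N̂ = 87850864 / 5035 ≈ 17448.0 → 17448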